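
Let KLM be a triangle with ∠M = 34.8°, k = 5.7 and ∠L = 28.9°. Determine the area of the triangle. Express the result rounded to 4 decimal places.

The third angle is ∠K = 180° − ∠L − ∠M = 116.30°.
Law of sines: l = k·sin L/sin K ≈ 3.0728.
Law of sines: m = k·sin M/sin K ≈ 3.6287.
Area = ½·k·l·sin M ≈ 4.998.

area ≈ 4.9980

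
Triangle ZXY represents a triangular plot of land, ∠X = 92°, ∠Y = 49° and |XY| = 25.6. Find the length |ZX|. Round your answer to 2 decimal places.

The third angle is ∠Z = 180° − ∠X − ∠Y = 39.00°.
Law of sines: |ZX| = |XY|·sin Y/sin Z ≈ 30.701.

30.70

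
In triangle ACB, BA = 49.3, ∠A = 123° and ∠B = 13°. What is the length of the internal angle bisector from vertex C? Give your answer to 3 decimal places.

The third angle is ∠C = 180° − ∠B − ∠A = 44.00°.
Law of sines: CB = BA·sin A/sin C ≈ 59.521.
Law of sines: AC = BA·sin B/sin C ≈ 15.965.
The bisector from C has length 2·AC·CB·cos(∠C/2)/(AC+CB) ≈ 23.343.

23.343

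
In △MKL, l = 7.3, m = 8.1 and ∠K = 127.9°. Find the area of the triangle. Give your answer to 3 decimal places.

23.329

Area = ½·l·m·sin K ≈ 23.329.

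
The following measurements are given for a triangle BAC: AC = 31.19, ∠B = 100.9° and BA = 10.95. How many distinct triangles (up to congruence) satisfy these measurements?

1

BA·sin B = 10.95·sin(100.9°) ≈ 10.75.
Since ∠B is not acute, a triangle exists only if AC > BA; here AC > BA, so there is exactly one triangle.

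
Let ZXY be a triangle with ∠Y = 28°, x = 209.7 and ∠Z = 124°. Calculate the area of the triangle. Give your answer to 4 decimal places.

18228.0864

The third angle is ∠X = 180° − ∠Y − ∠Z = 28.00°.
Law of sines: z = x·sin Z/sin X ≈ 370.31.
Law of sines: y = x·sin Y/sin X ≈ 209.7.
Area = ½·x·z·sin Y ≈ 18228.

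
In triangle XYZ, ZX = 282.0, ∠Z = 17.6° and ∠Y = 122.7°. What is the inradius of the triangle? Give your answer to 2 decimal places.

r ≈ 30.55

The third angle is ∠X = 180° − ∠Y − ∠Z = 39.70°.
Law of sines: YZ = ZX·sin X/sin Y ≈ 214.06.
Law of sines: XY = ZX·sin Z/sin Y ≈ 101.33.
Area = ½·ZX·YZ·sin Z ≈ 9126.2.
Semiperimeter s = (214.06+282+101.33)/2 = 298.69.
Inradius = area/s = 9126.2/298.69 ≈ 30.554.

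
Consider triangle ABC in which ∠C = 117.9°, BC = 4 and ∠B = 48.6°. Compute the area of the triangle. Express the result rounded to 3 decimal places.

The third angle is ∠A = 180° − ∠B − ∠C = 13.50°.
Law of sines: CA = BC·sin B/sin A ≈ 12.853.
Law of sines: AB = BC·sin C/sin A ≈ 15.143.
Area = ½·BC·CA·sin C ≈ 22.718.

area ≈ 22.718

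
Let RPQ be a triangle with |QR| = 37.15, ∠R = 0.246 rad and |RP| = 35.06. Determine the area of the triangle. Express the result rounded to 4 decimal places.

area ≈ 158.5940

Area = ½·|QR|·|RP|·sin R ≈ 158.59.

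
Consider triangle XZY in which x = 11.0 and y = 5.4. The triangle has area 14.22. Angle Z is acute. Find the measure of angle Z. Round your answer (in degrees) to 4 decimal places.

From area = ½·y·x·sin Z, we get sin Z = 2·area/(y·x) ≈ 0.47879.
Taking the acute solution, ∠Z ≈ 28.61°.

∠Z ≈ 28.6063°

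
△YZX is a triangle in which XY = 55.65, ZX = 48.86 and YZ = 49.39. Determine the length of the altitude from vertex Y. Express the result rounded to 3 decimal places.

46.109

Semiperimeter s = (48.86 + 55.65 + 49.39)/2 = 76.95.
Heron's formula: area = √(76.95·28.09·21.3·27.56) ≈ 1126.4.
The altitude from Y has length 2·area/ZX ≈ 46.109.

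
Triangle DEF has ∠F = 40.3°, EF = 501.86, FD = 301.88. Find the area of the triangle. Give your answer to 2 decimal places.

area ≈ 48994.81

Area = ½·EF·FD·sin F ≈ 48995.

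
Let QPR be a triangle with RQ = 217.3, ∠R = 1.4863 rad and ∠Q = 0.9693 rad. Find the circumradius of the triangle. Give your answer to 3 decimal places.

171.523

The third angle is ∠P = π − ∠R − ∠Q = 0.6860 rad.
Law of sines: PR = RQ·sin Q/sin P ≈ 282.84.
Law of sines: QP = RQ·sin R/sin P ≈ 341.82.
Circumradius = RQ/(2 sin P) ≈ 171.52.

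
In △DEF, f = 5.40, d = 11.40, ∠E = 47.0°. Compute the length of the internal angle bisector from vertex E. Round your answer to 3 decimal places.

By the law of cosines, e² = f² + d² − 2·f·d·cos E = 75.152, so e ≈ 8.669.
The bisector from E has length 2·f·d·cos(∠E/2)/(f+d) ≈ 6.7207.

t_E ≈ 6.721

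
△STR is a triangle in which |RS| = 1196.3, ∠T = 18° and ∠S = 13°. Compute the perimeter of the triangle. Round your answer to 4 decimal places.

The third angle is ∠R = 180° − ∠S − ∠T = 149.00°.
Law of sines: |TR| = |RS|·sin S/sin T ≈ 870.85.
Law of sines: |ST| = |RS|·sin R/sin T ≈ 1993.9.
Semiperimeter s = (870.85+1196.3+1993.9)/2 = 2030.5.
Perimeter = 870.85 + 1196.3 + 1993.9 = 4061.

4061.0259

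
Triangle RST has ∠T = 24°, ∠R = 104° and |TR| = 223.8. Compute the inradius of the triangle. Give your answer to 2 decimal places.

40.80

The third angle is ∠S = 180° − ∠T − ∠R = 52.00°.
Law of sines: |ST| = |TR|·sin R/sin S ≈ 275.57.
Law of sines: |RS| = |TR|·sin T/sin S ≈ 115.52.
Area = ½·|TR|·|ST|·sin T ≈ 12542.
Semiperimeter s = (275.57+223.8+115.52)/2 = 307.44.
Inradius = area/s = 12542/307.44 ≈ 40.795.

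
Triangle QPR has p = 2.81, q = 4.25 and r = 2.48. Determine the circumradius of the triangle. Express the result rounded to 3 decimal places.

2.219

By the law of cosines, cos Q = (p² + r² − q²) / (2·p·r) ≈ -0.28814, so ∠Q ≈ 106.75°.
Circumradius = q/(2 sin Q) ≈ 2.2191.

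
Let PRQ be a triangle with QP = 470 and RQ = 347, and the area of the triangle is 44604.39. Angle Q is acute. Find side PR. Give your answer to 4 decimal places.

261.2493

From area = ½·RQ·QP·sin Q, we get sin Q = 2·area/(RQ·QP) ≈ 0.54699.
Taking the acute solution, ∠Q ≈ 33.16°.
Law of cosines then gives PR ≈ 261.25.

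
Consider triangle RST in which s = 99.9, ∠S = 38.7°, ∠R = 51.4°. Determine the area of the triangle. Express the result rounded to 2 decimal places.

area ≈ 6237.23

The third angle is ∠T = 180° − ∠R − ∠S = 89.90°.
Law of sines: r = s·sin R/sin S ≈ 124.87.
Law of sines: t = s·sin T/sin S ≈ 159.78.
Area = ½·s·r·sin T ≈ 6237.2.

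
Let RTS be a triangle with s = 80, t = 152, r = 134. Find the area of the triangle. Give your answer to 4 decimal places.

5350.8533

Semiperimeter p = (134 + 152 + 80)/2 = 183.
Heron's formula: area = √(183·49·31·103) ≈ 5350.9.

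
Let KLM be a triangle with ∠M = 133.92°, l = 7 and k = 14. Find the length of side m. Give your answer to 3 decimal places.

19.518

By the law of cosines, m² = k² + l² − 2·k·l·cos M = 380.96, so m ≈ 19.518.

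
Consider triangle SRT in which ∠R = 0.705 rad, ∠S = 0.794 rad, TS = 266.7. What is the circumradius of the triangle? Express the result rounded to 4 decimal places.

205.7763

The third angle is ∠T = π − ∠S − ∠R = 1.643 rad.
Law of sines: RT = TS·sin S/sin R ≈ 293.5.
Law of sines: SR = TS·sin T/sin R ≈ 410.49.
Circumradius = TS/(2 sin R) ≈ 205.78.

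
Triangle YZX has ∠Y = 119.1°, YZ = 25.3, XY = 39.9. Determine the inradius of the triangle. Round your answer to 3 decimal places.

7.236

By the law of cosines, ZX² = XY² + YZ² − 2·XY·YZ·cos Y = 3214, so ZX ≈ 56.692.
Area = ½·XY·YZ·sin Y ≈ 441.02.
Semiperimeter s = (56.692+39.9+25.3)/2 = 60.946.
Inradius = area/s = 441.02/60.946 ≈ 7.2363.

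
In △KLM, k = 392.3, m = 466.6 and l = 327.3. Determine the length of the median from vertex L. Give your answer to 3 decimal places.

Median from L: ½√(2·m² + 2·k² − l²) ≈ 398.78.

m_L ≈ 398.781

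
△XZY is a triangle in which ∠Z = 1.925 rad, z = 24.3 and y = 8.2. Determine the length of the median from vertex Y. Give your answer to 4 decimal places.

m_Y ≈ 21.9679

Law of sines: sin Y = y·sin Z/z ≈ 0.31650.
Since z ≥ y, only the acute value applies: ∠Y ≈ 0.322 rad.
Then ∠X = π − ∠Z − ∠Y ≈ 0.895 rad.
Law of sines gives x = z·sin X/sin Z ≈ 20.207.
Median from Y: ½√(2·x² + 2·z² − y²) ≈ 21.968.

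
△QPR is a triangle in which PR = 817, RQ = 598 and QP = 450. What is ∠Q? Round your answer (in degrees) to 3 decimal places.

By the law of cosines, cos Q = (RQ² + QP² − PR²) / (2·RQ·QP) ≈ -0.19953, so ∠Q ≈ 101.51°.

101.509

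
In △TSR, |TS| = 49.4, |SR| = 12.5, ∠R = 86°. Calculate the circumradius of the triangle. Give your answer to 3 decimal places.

24.760

Law of sines: sin T = |SR|·sin R/|TS| ≈ 0.25242.
Since |TS| ≥ |SR|, only the acute value applies: ∠T ≈ 14.62°.
Then ∠S = 180° − ∠R − ∠T ≈ 79.38°.
Law of sines gives |RT| = |TS|·sin S/sin R ≈ 48.672.
Circumradius = |TS|/(2 sin R) ≈ 24.76.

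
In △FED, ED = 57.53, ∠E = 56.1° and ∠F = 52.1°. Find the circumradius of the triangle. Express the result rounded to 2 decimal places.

The third angle is ∠D = 180° − ∠F − ∠E = 71.80°.
Law of sines: DF = ED·sin E/sin F ≈ 60.514.
Law of sines: FE = ED·sin D/sin F ≈ 69.26.
Circumradius = ED/(2 sin F) ≈ 36.454.

R ≈ 36.45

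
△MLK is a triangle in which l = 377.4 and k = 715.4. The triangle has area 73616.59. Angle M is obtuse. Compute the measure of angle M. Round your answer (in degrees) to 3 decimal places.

146.953

From area = ½·l·k·sin M, we get sin M = 2·area/(l·k) ≈ 0.54532.
Taking the obtuse solution, ∠M ≈ 146.95°.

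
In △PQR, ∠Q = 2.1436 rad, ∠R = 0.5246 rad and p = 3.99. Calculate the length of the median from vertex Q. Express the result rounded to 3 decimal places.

m_Q ≈ 2.011

The third angle is ∠P = π − ∠Q − ∠R = 0.4734 rad.
Law of sines: q = p·sin Q/sin P ≈ 7.3548.
Law of sines: r = p·sin R/sin P ≈ 4.3835.
Median from Q: ½√(2·r² + 2·p² − q²) ≈ 2.011.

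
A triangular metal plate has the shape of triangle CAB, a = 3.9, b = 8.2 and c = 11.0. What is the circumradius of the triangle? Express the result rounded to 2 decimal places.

By the law of cosines, cos C = (a² + b² − c²) / (2·a·b) ≈ -0.60272, so ∠C ≈ 127.06°.
Circumradius = c/(2 sin C) ≈ 6.8926.

R ≈ 6.89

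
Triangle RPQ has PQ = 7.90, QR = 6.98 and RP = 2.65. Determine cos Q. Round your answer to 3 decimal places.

0.944

By the law of cosines, cos Q = (PQ² + QR² − RP²) / (2·PQ·QR) ≈ 0.94400, so ∠Q ≈ 19.27°.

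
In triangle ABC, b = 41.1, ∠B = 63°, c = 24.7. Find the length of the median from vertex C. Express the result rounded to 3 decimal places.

41.793

Law of sines: sin C = c·sin B/b ≈ 0.53547.
Since b ≥ c, only the acute value applies: ∠C ≈ 32.38°.
Then ∠A = 180° − ∠B − ∠C ≈ 84.62°.
Law of sines gives a = b·sin A/sin B ≈ 45.925.
Median from C: ½√(2·a² + 2·b² − c²) ≈ 41.793.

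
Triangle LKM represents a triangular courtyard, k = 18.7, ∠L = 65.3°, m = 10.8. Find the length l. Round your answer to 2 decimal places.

By the law of cosines, l² = k² + m² − 2·k·m·cos L = 297.55, so l ≈ 17.249.

17.25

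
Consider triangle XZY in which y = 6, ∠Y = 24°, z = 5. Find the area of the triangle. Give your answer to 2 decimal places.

area ≈ 10.38

Law of sines: sin Z = z·sin Y/y ≈ 0.33895.
Since y ≥ z, only the acute value applies: ∠Z ≈ 19.81°.
Then ∠X = 180° − ∠Y − ∠Z ≈ 136.19°.
Law of sines gives x = y·sin X/sin Y ≈ 10.213.
Area = ½·y·z·sin X ≈ 10.385.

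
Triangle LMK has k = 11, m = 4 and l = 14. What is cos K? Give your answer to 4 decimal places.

By the law of cosines, cos K = (l² + m² − k²) / (2·l·m) ≈ 0.81250, so ∠K ≈ 35.66°.

cos K ≈ 0.8125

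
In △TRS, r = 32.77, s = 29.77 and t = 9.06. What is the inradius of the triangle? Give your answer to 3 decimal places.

Semiperimeter p = (9.06 + 32.77 + 29.77)/2 = 35.8.
Heron's formula: area = √(35.8·26.74·3.03·6.03) ≈ 132.25.
Inradius = area/p = 132.25/35.8 ≈ 3.6942.

3.694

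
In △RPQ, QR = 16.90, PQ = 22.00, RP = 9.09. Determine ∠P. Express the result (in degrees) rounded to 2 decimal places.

By the law of cosines, cos P = (RP² + PQ² − QR²) / (2·RP·PQ) ≈ 0.70262, so ∠P ≈ 45.36°.

∠P ≈ 45.36°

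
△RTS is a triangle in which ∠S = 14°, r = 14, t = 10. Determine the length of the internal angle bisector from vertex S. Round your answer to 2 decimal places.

By the law of cosines, s² = r² + t² − 2·r·t·cos S = 24.317, so s ≈ 4.9312.
The bisector from S has length 2·r·t·cos(∠S/2)/(r+t) ≈ 11.58.

t_S ≈ 11.58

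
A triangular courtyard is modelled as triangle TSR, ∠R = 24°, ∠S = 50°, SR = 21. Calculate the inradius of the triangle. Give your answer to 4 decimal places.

The third angle is ∠T = 180° − ∠S − ∠R = 106.00°.
Law of sines: RT = SR·sin S/sin T ≈ 16.735.
Law of sines: TS = SR·sin R/sin T ≈ 8.8857.
Area = ½·SR·RT·sin R ≈ 71.472.
Semiperimeter s = (21+16.735+8.8857)/2 = 23.31.
Inradius = area/s = 71.472/23.31 ≈ 3.0661.

r ≈ 3.0661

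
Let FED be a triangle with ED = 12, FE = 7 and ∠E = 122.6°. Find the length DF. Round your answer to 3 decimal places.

By the law of cosines, DF² = FE² + ED² − 2·FE·ED·cos E = 283.51, so DF ≈ 16.838.

16.838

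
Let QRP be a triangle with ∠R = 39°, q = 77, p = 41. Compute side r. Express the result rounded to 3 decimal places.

51.991

By the law of cosines, r² = p² + q² − 2·p·q·cos R = 2703.1, so r ≈ 51.991.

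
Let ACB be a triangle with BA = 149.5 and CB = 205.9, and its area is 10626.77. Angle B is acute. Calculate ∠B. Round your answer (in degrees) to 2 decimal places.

From area = ½·CB·BA·sin B, we get sin B = 2·area/(CB·BA) ≈ 0.69045.
Taking the acute solution, ∠B ≈ 43.67°.

∠B ≈ 43.67°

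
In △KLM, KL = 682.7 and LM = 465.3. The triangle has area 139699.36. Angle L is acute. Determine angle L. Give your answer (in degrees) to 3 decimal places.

From area = ½·KL·LM·sin L, we get sin L = 2·area/(KL·LM) ≈ 0.87955.
Taking the acute solution, ∠L ≈ 61.59°.

∠L ≈ 61.588°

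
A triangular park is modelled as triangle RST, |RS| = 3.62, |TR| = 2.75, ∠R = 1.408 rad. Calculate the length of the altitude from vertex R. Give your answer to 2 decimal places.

By the law of cosines, |ST|² = |TR|² + |RS|² − 2·|TR|·|RS|·cos R = 17.44, so |ST| ≈ 4.1761.
Area = ½·|TR|·|RS|·sin R ≈ 4.9117.
The altitude from R has length 2·area/|ST| ≈ 2.3523.

h_R ≈ 2.35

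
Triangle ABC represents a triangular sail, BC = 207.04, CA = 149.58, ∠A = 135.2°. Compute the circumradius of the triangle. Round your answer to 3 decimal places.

R ≈ 146.913

Law of sines: sin B = CA·sin A/BC ≈ 0.50908.
Since BC ≥ CA, only the acute value applies: ∠B ≈ 30.60°.
Then ∠C = 180° − ∠A − ∠B ≈ 14.20°.
Law of sines gives AB = BC·sin C/sin A ≈ 72.066.
Circumradius = BC/(2 sin A) ≈ 146.91.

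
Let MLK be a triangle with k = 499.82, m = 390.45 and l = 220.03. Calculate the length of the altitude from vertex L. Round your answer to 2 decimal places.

374.27

Semiperimeter s = (390.45 + 220.03 + 499.82)/2 = 555.15.
Heron's formula: area = √(555.15·164.7·335.12·55.33) ≈ 41175.
The altitude from L has length 2·area/l ≈ 374.27.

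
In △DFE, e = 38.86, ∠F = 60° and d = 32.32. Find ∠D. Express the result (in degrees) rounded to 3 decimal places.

By the law of cosines, f² = e² + d² − 2·e·d·cos F = 1298.7, so f ≈ 36.038.
Law of cosines again: cos D = (f² + e² − d²)/(2·f·e) ≈ 0.62989, so ∠D ≈ 50.96°.

50.958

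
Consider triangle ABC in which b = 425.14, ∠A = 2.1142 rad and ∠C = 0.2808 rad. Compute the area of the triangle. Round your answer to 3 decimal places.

The third angle is ∠B = π − ∠C − ∠A = 0.7466 rad.
Law of sines: a = b·sin A/sin B ≈ 535.82.
Law of sines: c = b·sin C/sin B ≈ 173.48.
Area = ½·b·a·sin C ≈ 31564.

31564.479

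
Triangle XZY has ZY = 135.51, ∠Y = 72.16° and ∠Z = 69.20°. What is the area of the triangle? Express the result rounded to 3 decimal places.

area ≈ 13084.632

The third angle is ∠X = 180° − ∠Z − ∠Y = 38.64°.
Law of sines: YX = ZY·sin Z/sin X ≈ 202.87.
Law of sines: XZ = ZY·sin Y/sin X ≈ 206.58.
Area = ½·ZY·YX·sin Y ≈ 13085.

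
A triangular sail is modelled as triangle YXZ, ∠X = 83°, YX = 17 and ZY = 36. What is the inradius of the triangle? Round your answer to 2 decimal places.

Law of sines: sin Z = YX·sin X/ZY ≈ 0.46870.
Since ZY ≥ YX, only the acute value applies: ∠Z ≈ 27.95°.
Then ∠Y = 180° − ∠X − ∠Z ≈ 69.05°.
Law of sines gives XZ = ZY·sin Y/sin X ≈ 33.873.
Area = ½·ZY·YX·sin Y ≈ 285.77.
Semiperimeter s = (33.873+36+17)/2 = 43.436.
Inradius = area/s = 285.77/43.436 ≈ 6.5791.

r ≈ 6.58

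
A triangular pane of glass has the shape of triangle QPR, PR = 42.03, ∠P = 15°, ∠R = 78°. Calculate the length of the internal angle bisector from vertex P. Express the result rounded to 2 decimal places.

t_P ≈ 41.24

The third angle is ∠Q = 180° − ∠P − ∠R = 87.00°.
Law of sines: RQ = PR·sin P/sin Q ≈ 10.893.
Law of sines: QP = PR·sin R/sin Q ≈ 41.168.
The bisector from P has length 2·QP·PR·cos(∠P/2)/(QP+PR) ≈ 41.239.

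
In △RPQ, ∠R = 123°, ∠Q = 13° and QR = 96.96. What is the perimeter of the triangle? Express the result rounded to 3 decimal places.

The third angle is ∠P = 180° − ∠Q − ∠R = 44.00°.
Law of sines: PQ = QR·sin R/sin P ≈ 117.06.
Law of sines: RP = QR·sin Q/sin P ≈ 31.399.
Semiperimeter s = (117.06+96.96+31.399)/2 = 122.71.
Perimeter = 117.06 + 96.96 + 31.399 = 245.42.

245.420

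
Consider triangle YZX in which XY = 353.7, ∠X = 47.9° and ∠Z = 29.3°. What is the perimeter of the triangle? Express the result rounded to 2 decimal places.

perimeter ≈ 1594.75

The third angle is ∠Y = 180° − ∠Z − ∠X = 102.80°.
Law of sines: ZX = XY·sin Y/sin Z ≈ 704.79.
Law of sines: YZ = XY·sin X/sin Z ≈ 536.26.
Semiperimeter s = (704.79+353.7+536.26)/2 = 797.37.
Perimeter = 704.79 + 353.7 + 536.26 = 1594.7.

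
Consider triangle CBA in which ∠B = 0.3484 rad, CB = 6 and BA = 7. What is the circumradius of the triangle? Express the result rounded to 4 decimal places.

3.6014

By the law of cosines, AC² = CB² + BA² − 2·CB·BA·cos B = 6.0467, so AC ≈ 2.459.
Area = ½·CB·BA·sin B ≈ 7.1693.
Circumradius = AC/(2 sin B) ≈ 3.6014.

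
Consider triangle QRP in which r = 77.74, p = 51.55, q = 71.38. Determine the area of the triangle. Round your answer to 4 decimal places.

1789.5232

Semiperimeter s = (71.38 + 77.74 + 51.55)/2 = 100.34.
Heron's formula: area = √(100.34·28.955·22.595·48.785) ≈ 1789.5.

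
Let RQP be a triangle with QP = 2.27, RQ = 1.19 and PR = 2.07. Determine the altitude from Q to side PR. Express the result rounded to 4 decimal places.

Semiperimeter s = (2.27 + 2.07 + 1.19)/2 = 2.765.
Heron's formula: area = √(2.765·0.495·0.695·1.575) ≈ 1.224.
The altitude from Q has length 2·area/PR ≈ 1.1826.

h_Q ≈ 1.1826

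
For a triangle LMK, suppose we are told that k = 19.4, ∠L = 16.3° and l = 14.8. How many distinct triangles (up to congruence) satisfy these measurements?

2

k·sin L = 19.4·sin(16.3°) ≈ 5.445.
Since k sin L < l < k (5.445 < 14.8 < 19.4), two triangles exist.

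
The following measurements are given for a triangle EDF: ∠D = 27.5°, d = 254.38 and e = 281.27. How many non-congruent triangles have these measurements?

2

e·sin D = 281.27·sin(27.5°) ≈ 129.9.
Since e sin D < d < e (129.9 < 254.38 < 281.27), two triangles exist.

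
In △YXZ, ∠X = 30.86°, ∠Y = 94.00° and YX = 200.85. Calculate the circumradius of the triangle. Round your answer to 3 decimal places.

R ≈ 122.387

The third angle is ∠Z = 180° − ∠Y − ∠X = 55.14°.
Law of sines: XZ = YX·sin Y/sin Z ≈ 244.18.
Law of sines: ZY = YX·sin X/sin Z ≈ 125.56.
Circumradius = YX/(2 sin Z) ≈ 122.39.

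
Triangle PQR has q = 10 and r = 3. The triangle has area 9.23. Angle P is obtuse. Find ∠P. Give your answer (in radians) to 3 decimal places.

∠P ≈ 2.479 rad

From area = ½·q·r·sin P, we get sin P = 2·area/(q·r) ≈ 0.61533.
Taking the obtuse solution, ∠P ≈ 2.479 rad.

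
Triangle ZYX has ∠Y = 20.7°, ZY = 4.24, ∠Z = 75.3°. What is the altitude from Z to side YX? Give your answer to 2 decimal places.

1.50

The third angle is ∠X = 180° − ∠Z − ∠Y = 84.00°.
Law of sines: YX = ZY·sin Z/sin X ≈ 4.1238.
Law of sines: XZ = ZY·sin Y/sin X ≈ 1.507.
Area = ½·ZY·YX·sin Y ≈ 3.0902.
The altitude from Z has length 2·area/YX ≈ 1.4987.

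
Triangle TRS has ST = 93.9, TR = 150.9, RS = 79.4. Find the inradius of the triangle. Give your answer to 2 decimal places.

r ≈ 19.74

Semiperimeter s = (79.4 + 93.9 + 150.9)/2 = 162.1.
Heron's formula: area = √(162.1·82.7·68.2·11.2) ≈ 3200.
Inradius = area/s = 3200/162.1 ≈ 19.741.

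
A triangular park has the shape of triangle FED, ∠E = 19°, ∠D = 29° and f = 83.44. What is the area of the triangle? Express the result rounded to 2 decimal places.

739.36

The third angle is ∠F = 180° − ∠E − ∠D = 132.00°.
Law of sines: e = f·sin E/sin F ≈ 36.555.
Law of sines: d = f·sin D/sin F ≈ 54.434.
Area = ½·f·e·sin D ≈ 739.36.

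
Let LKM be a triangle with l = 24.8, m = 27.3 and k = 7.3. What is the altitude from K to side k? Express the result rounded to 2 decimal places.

24.23

Semiperimeter s = (24.8 + 7.3 + 27.3)/2 = 29.7.
Heron's formula: area = √(29.7·4.9·22.4·2.4) ≈ 88.452.
The altitude from K has length 2·area/k ≈ 24.233.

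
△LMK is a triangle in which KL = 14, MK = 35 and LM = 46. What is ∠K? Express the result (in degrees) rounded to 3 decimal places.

By the law of cosines, cos K = (MK² + KL² − LM²) / (2·MK·KL) ≈ -0.70918, so ∠K ≈ 135.17°.

∠K ≈ 135.169°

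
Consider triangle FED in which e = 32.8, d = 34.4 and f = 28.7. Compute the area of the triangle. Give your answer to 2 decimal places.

435.30

Semiperimeter s = (28.7 + 32.8 + 34.4)/2 = 47.95.
Heron's formula: area = √(47.95·19.25·15.15·13.55) ≈ 435.3.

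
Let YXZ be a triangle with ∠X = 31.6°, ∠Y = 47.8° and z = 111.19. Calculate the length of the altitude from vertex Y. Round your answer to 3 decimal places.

h_Y ≈ 58.262

The third angle is ∠Z = 180° − ∠Y − ∠X = 100.60°.
Law of sines: y = z·sin Y/sin Z ≈ 83.8.
Law of sines: x = z·sin X/sin Z ≈ 59.273.
Area = ½·z·y·sin X ≈ 2441.2.
The altitude from Y has length 2·area/y ≈ 58.262.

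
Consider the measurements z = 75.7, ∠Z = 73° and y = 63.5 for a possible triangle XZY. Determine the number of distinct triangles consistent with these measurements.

1

y·sin Z = 63.5·sin(73°) ≈ 60.73.
Since z ≥ y, exactly one triangle exists.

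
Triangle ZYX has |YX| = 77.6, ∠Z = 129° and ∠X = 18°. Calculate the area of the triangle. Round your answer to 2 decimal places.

The third angle is ∠Y = 180° − ∠X − ∠Z = 33.00°.
Law of sines: |XZ| = |YX|·sin Y/sin Z ≈ 54.384.
Law of sines: |ZY| = |YX|·sin X/sin Z ≈ 30.856.
Area = ½·|YX|·|XZ|·sin X ≈ 652.05.

area ≈ 652.05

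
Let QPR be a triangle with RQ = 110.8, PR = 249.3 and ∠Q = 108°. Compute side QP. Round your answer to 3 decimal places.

191.695

Law of sines: sin P = RQ·sin Q/PR ≈ 0.42269.
Since PR ≥ RQ, only the acute value applies: ∠P ≈ 25.00°.
Then ∠R = 180° − ∠Q − ∠P ≈ 47.00°.
Law of sines gives QP = PR·sin R/sin Q ≈ 191.69.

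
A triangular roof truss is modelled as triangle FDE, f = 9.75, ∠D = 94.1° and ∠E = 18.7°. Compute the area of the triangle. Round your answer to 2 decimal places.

The third angle is ∠F = 180° − ∠D − ∠E = 67.20°.
Law of sines: d = f·sin D/sin F ≈ 10.549.
Law of sines: e = f·sin E/sin F ≈ 3.3909.
Area = ½·f·d·sin E ≈ 16.488.

area ≈ 16.49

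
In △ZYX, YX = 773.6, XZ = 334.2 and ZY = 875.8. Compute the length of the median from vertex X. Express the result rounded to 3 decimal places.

404.125

Median from X: ½√(2·YX² + 2·XZ² − ZY²) ≈ 404.12.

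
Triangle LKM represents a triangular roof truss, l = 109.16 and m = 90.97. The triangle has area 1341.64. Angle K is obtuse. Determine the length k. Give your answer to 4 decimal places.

From area = ½·m·l·sin K, we get sin K = 2·area/(m·l) ≈ 0.27021.
Taking the obtuse solution, ∠K ≈ 164.32°.
Law of cosines then gives k ≈ 198.28.

198.2756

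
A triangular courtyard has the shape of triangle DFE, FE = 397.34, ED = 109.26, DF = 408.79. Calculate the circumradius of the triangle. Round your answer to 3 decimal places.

By the law of cosines, cos D = (ED² + DF² − FE²) / (2·ED·DF) ≈ 0.23697, so ∠D ≈ 76.29°.
Circumradius = FE/(2 sin D) ≈ 204.49.

204.494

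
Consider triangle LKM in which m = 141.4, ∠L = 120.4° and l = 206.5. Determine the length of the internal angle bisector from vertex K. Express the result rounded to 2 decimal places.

164.37

Law of sines: sin M = m·sin L/l ≈ 0.59060.
Since l ≥ m, only the acute value applies: ∠M ≈ 36.20°.
Then ∠K = 180° − ∠L − ∠M ≈ 23.40°.
Law of sines gives k = l·sin K/sin L ≈ 95.085.
The bisector from K has length 2·m·l·cos(∠K/2)/(m+l) ≈ 164.37.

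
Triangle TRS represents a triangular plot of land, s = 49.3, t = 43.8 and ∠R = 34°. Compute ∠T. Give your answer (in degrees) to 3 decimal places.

By the law of cosines, r² = s² + t² − 2·s·t·cos R = 768.58, so r ≈ 27.723.
Law of cosines again: cos T = (r² + s² − t²)/(2·r·s) ≈ 0.46849, so ∠T ≈ 62.06°.

∠T ≈ 62.064°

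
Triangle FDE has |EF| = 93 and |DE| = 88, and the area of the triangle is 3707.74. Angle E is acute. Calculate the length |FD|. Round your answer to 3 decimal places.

97.304

From area = ½·|DE|·|EF|·sin E, we get sin E = 2·area/(|DE|·|EF|) ≈ 0.90609.
Taking the acute solution, ∠E ≈ 64.97°.
Law of cosines then gives |FD| ≈ 97.304.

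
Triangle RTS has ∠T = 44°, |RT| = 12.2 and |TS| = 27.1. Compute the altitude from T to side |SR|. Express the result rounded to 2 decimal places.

h_T ≈ 11.38

By the law of cosines, |SR|² = |RT|² + |TS|² − 2·|RT|·|TS|·cos T = 407.59, so |SR| ≈ 20.189.
Area = ½·|RT|·|TS|·sin T ≈ 114.83.
The altitude from T has length 2·area/|SR| ≈ 11.376.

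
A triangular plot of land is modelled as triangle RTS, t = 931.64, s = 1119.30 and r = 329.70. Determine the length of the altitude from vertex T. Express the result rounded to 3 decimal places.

Semiperimeter p = (329.7 + 931.64 + 1119.3)/2 = 1190.3.
Heron's formula: area = √(1190.3·860.62·258.68·71.02) ≈ 1.3719e+05.
The altitude from T has length 2·area/t ≈ 294.5.

h_T ≈ 294.504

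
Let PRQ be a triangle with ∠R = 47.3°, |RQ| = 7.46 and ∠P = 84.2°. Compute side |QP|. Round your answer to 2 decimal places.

5.51

The third angle is ∠Q = 180° − ∠P − ∠R = 48.50°.
Law of sines: |QP| = |RQ|·sin R/sin P ≈ 5.5107.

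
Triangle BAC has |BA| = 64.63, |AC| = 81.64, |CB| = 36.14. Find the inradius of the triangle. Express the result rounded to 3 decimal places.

Semiperimeter s = (81.64 + 36.14 + 64.63)/2 = 91.205.
Heron's formula: area = √(91.205·9.565·55.065·26.575) ≈ 1129.9.
Inradius = area/s = 1129.9/91.205 ≈ 12.388.

12.388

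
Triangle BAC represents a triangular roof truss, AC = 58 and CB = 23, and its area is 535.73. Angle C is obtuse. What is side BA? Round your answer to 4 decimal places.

74.0431

From area = ½·AC·CB·sin C, we get sin C = 2·area/(AC·CB) ≈ 0.80319.
Taking the obtuse solution, ∠C ≈ 126.56°.
Law of cosines then gives BA ≈ 74.043.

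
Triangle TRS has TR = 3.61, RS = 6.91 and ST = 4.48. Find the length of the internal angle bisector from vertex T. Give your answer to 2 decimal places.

2.09

By the law of cosines, cos T = (ST² + TR² − RS²) / (2·ST·TR) ≈ -0.45278, so ∠T ≈ 2.041 rad.
The bisector from T has length 2·ST·TR·cos(∠T/2)/(ST+TR) ≈ 2.0914.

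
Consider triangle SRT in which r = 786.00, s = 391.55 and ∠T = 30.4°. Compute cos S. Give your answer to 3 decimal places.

By the law of cosines, t² = s² + r² − 2·s·r·cos T = 2.4022e+05, so t ≈ 490.12.
Law of cosines again: cos S = (r² + t² − s²)/(2·r·t) ≈ 0.91464, so ∠S ≈ 23.85°.

0.915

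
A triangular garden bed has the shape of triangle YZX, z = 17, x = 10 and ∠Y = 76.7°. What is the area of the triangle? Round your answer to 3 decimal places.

82.720

Area = ½·z·x·sin Y ≈ 82.72.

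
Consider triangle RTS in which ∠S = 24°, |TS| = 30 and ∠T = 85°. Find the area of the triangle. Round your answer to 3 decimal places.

The third angle is ∠R = 180° − ∠T − ∠S = 71.00°.
Law of sines: |SR| = |TS|·sin T/sin R ≈ 31.608.
Law of sines: |RT| = |TS|·sin S/sin R ≈ 12.905.
Area = ½·|TS|·|SR|·sin S ≈ 192.84.

192.841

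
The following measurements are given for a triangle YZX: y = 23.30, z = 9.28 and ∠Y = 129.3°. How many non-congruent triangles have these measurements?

z·sin Y = 9.28·sin(129.3°) ≈ 7.181.
Since ∠Y is not acute, a triangle exists only if y > z; here y > z, so there is exactly one triangle.

1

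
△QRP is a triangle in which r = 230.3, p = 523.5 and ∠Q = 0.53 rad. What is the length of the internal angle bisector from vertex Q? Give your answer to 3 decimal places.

t_Q ≈ 308.712

By the law of cosines, q² = r² + p² − 2·r·p·cos Q = 1.1905e+05, so q ≈ 345.03.
The bisector from Q has length 2·r·p·cos(∠Q/2)/(r+p) ≈ 308.71.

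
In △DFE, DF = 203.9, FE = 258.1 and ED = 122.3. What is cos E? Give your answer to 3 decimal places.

cos E ≈ 0.634

By the law of cosines, cos E = (FE² + ED² − DF²) / (2·FE·ED) ≈ 0.63356, so ∠E ≈ 50.69°.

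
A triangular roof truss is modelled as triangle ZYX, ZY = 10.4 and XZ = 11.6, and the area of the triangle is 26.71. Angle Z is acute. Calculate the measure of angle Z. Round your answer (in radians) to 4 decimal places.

From area = ½·XZ·ZY·sin Z, we get sin Z = 2·area/(XZ·ZY) ≈ 0.44281.
Taking the acute solution, ∠Z ≈ 0.459 rad.

∠Z ≈ 0.4587 rad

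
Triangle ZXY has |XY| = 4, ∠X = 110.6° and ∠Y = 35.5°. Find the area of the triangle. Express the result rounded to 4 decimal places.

area ≈ 7.7967

The third angle is ∠Z = 180° − ∠X − ∠Y = 33.90°.
Law of sines: |YZ| = |XY|·sin X/sin Z ≈ 6.7132.
Law of sines: |ZX| = |XY|·sin Y/sin Z ≈ 4.1646.
Area = ½·|XY|·|YZ|·sin Y ≈ 7.7967.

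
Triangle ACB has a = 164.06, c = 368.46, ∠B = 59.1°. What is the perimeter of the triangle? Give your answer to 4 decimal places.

By the law of cosines, b² = a² + c² − 2·a·c·cos B = 1.0059e+05, so b ≈ 317.16.
Semiperimeter s = (164.06+368.46+317.16)/2 = 424.84.
Perimeter = 164.06 + 368.46 + 317.16 = 849.68.

849.6821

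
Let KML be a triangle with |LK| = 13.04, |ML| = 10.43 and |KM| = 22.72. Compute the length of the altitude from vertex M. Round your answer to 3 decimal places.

Semiperimeter s = (10.43 + 13.04 + 22.72)/2 = 23.095.
Heron's formula: area = √(23.095·12.665·10.055·0.375) ≈ 33.21.
The altitude from M has length 2·area/|LK| ≈ 5.0936.

h_M ≈ 5.094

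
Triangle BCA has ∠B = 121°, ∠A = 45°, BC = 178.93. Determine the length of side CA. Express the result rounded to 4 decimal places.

The third angle is ∠C = 180° − ∠A − ∠B = 14.00°.
Law of sines: CA = BC·sin B/sin A ≈ 216.9.

216.9021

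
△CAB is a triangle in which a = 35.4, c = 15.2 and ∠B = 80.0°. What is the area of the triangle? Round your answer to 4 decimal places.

area ≈ 264.9527

Area = ½·c·a·sin B ≈ 264.95.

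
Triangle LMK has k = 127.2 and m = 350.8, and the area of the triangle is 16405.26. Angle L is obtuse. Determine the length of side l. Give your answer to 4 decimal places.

446.9052

From area = ½·m·k·sin L, we get sin L = 2·area/(m·k) ≈ 0.73530.
Taking the obtuse solution, ∠L ≈ 132.67°.
Law of cosines then gives l ≈ 446.91.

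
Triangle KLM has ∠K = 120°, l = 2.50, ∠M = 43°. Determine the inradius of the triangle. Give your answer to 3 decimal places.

The third angle is ∠L = 180° − ∠M − ∠K = 17.00°.
Law of sines: k = l·sin K/sin L ≈ 7.4052.
Law of sines: m = l·sin M/sin L ≈ 5.8316.
Area = ½·l·k·sin M ≈ 6.3129.
Semiperimeter s = (7.4052+2.5+5.8316)/2 = 7.8684.
Inradius = area/s = 6.3129/7.8684 ≈ 0.80231.

r ≈ 0.802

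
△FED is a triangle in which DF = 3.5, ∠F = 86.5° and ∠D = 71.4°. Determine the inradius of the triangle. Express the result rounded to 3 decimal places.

r ≈ 1.426

The third angle is ∠E = 180° − ∠D − ∠F = 22.10°.
Law of sines: ED = DF·sin F/sin E ≈ 9.2856.
Law of sines: FE = DF·sin D/sin E ≈ 8.8171.
Area = ½·DF·ED·sin D ≈ 15.401.
Semiperimeter s = (9.2856+3.5+8.8171)/2 = 10.801.
Inradius = area/s = 15.401/10.801 ≈ 1.4258.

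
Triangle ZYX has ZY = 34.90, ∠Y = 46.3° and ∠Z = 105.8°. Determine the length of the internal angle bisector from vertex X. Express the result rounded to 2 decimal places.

The third angle is ∠X = 180° − ∠Z − ∠Y = 27.90°.
Law of sines: YX = ZY·sin Z/sin X ≈ 71.766.
Law of sines: XZ = ZY·sin Y/sin X ≈ 53.922.
The bisector from X has length 2·YX·XZ·cos(∠X/2)/(YX+XZ) ≈ 59.761.

59.76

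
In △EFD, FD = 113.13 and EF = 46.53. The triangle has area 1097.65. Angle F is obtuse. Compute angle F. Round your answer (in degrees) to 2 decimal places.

∠F ≈ 155.35°

From area = ½·EF·FD·sin F, we get sin F = 2·area/(EF·FD) ≈ 0.41705.
Taking the obtuse solution, ∠F ≈ 155.35°.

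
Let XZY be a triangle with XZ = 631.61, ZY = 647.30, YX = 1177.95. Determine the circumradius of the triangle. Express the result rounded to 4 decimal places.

820.9718

By the law of cosines, cos X = (YX² + XZ² − ZY²) / (2·YX·XZ) ≈ 0.91901, so ∠X ≈ 23.22°.
Circumradius = ZY/(2 sin X) ≈ 820.97.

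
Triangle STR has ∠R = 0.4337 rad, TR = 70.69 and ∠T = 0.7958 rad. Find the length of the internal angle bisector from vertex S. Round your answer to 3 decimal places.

The third angle is ∠S = π − ∠T − ∠R = 1.9121 rad.
Law of sines: RS = TR·sin T/sin S ≈ 53.594.
Law of sines: ST = TR·sin R/sin S ≈ 31.524.
The bisector from S has length 2·RS·ST·cos(∠S/2)/(RS+ST) ≈ 22.896.

22.896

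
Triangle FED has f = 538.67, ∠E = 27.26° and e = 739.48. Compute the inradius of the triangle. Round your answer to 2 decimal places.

r ≈ 118.23

Law of sines: sin F = f·sin E/e ≈ 0.33365.
Since e ≥ f, only the acute value applies: ∠F ≈ 19.49°.
Then ∠D = 180° − ∠E − ∠F ≈ 133.25°.
Law of sines gives d = e·sin D/sin E ≈ 1175.9.
Area = ½·e·f·sin D ≈ 1.4507e+05.
Semiperimeter s = (538.67+739.48+1175.9)/2 = 1227.
Inradius = area/s = 1.4507e+05/1227 ≈ 118.23.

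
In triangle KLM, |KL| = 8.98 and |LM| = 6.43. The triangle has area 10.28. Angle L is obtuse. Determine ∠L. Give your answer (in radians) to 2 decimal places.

From area = ½·|KL|·|LM|·sin L, we get sin L = 2·area/(|KL|·|LM|) ≈ 0.35607.
Taking the obtuse solution, ∠L ≈ 2.778 rad.

∠L ≈ 2.78 rad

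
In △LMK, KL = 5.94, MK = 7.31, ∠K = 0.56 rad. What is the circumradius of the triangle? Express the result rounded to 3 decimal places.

R ≈ 3.663

By the law of cosines, LM² = MK² + KL² − 2·MK·KL·cos K = 15.142, so LM ≈ 3.8912.
Area = ½·MK·KL·sin K ≈ 11.532.
Circumradius = LM/(2 sin K) ≈ 3.6628.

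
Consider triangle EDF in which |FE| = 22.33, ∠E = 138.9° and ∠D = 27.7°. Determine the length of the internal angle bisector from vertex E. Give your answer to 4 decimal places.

The third angle is ∠F = 180° − ∠E − ∠D = 13.40°.
Law of sines: |DF| = |FE|·sin E/sin D ≈ 31.579.
Law of sines: |ED| = |FE|·sin F/sin D ≈ 11.133.
The bisector from E has length 2·|FE|·|ED|·cos(∠E/2)/(|FE|+|ED|) ≈ 5.2155.

t_E ≈ 5.2155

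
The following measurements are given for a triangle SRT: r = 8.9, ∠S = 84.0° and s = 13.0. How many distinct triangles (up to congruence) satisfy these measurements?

r·sin S = 8.9·sin(84.0°) ≈ 8.851.
Since s ≥ r, exactly one triangle exists.

1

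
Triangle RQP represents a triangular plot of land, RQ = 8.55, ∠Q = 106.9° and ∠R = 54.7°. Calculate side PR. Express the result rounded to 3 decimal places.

The third angle is ∠P = 180° − ∠R − ∠Q = 18.40°.
Law of sines: PR = RQ·sin Q/sin P ≈ 25.917.

25.917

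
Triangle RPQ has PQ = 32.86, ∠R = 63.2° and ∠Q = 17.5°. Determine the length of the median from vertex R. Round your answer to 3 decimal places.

21.243

The third angle is ∠P = 180° − ∠Q − ∠R = 99.30°.
Law of sines: QR = PQ·sin P/sin R ≈ 36.33.
Law of sines: RP = PQ·sin Q/sin R ≈ 11.07.
Median from R: ½√(2·QR² + 2·RP² − PQ²) ≈ 21.243.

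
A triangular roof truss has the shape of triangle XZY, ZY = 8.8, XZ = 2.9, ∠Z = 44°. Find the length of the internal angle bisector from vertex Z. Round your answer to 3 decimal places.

By the law of cosines, YX² = XZ² + ZY² − 2·XZ·ZY·cos Z = 49.135, so YX ≈ 7.0096.
The bisector from Z has length 2·XZ·ZY·cos(∠Z/2)/(XZ+ZY) ≈ 4.0447.

t_Z ≈ 4.045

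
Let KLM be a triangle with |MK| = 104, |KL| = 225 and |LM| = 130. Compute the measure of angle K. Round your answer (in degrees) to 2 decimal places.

∠K ≈ 17.87°

By the law of cosines, cos K = (|MK|² + |KL|² − |LM|²) / (2·|MK|·|KL|) ≈ 0.95173, so ∠K ≈ 17.87°.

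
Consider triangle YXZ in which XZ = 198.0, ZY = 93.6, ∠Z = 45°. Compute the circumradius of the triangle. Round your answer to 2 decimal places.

R ≈ 104.30

By the law of cosines, YX² = XZ² + ZY² − 2·XZ·ZY·cos Z = 21756, so YX ≈ 147.5.
Area = ½·XZ·ZY·sin Z ≈ 6552.3.
Circumradius = YX/(2 sin Z) ≈ 104.3.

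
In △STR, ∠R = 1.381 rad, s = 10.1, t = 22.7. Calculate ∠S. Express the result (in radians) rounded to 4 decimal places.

0.4451

By the law of cosines, r² = s² + t² − 2·s·t·cos R = 530.79, so r ≈ 23.039.
Law of cosines again: cos S = (t² + r² − s²)/(2·t·r) ≈ 0.90258, so ∠S ≈ 0.445 rad.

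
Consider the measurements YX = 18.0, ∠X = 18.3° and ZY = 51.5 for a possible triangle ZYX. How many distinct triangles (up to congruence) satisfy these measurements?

YX·sin X = 18.0·sin(18.3°) ≈ 5.652.
Since ZY ≥ YX, exactly one triangle exists.

1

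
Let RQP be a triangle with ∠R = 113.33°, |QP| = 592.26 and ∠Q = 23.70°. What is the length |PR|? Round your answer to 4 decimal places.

The third angle is ∠P = 180° − ∠R − ∠Q = 42.97°.
Law of sines: |PR| = |QP|·sin Q/sin R ≈ 259.25.

259.2545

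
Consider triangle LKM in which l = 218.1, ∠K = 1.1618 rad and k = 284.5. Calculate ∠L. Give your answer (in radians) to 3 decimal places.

∠L ≈ 0.780 rad

Law of sines: sin L = l·sin K/k ≈ 0.70338.
Since k ≥ l, only the acute value applies: ∠L ≈ 0.7801 rad.
Then ∠M = π − ∠K − ∠L ≈ 1.1997 rad.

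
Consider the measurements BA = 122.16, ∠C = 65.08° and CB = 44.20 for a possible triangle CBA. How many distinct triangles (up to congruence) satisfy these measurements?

CB·sin C = 44.20·sin(65.08°) ≈ 40.08.
Since BA ≥ CB, exactly one triangle exists.

1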